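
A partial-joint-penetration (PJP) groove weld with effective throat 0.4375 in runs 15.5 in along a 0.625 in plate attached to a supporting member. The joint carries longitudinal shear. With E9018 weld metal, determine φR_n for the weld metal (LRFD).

φR_n ≈ 275 kips

E90XX → F_EXX = 90 ksi.
Effective throat (given) t_e = 0.4375 in.
A_we = 0.4375 × 15.5 = 6.781 in².
F_nw = 0.6 F_EXX = 54 ksi.
φR_n = 0.75 × 54 × 6.781 = 274.6 kips.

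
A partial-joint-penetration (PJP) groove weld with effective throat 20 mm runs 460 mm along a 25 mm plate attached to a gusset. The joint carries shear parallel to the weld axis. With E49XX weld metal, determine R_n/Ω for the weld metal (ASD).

E49XX → F_EXX = 490 MPa.
Effective throat (given) t_e = 20 mm.
A_we = 20 × 460 = 9200 mm².
F_nw = 0.6 F_EXX = 294 MPa.
R_n/Ω = (294 × 9200) / 2.0 × 10⁻³ = 1352 kN.

R_n/Ω ≈ 1350 kN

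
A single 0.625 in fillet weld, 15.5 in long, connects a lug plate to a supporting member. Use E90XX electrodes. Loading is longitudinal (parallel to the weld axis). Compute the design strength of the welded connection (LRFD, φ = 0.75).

φR_n ≈ 277 kips

E90XX → F_EXX = 90 ksi.
Effective throat t_e = 0.707 × 0.625 = 0.4419 in.
Total length L = 15.5 in; A_we = 0.4419 × 15.5 = 6.849 in².
F_nw = 0.6 F_EXX = 0.6 × 90 = 54 ksi.
φR_n = 0.75 × 54 × 6.849 = 277.4 kips.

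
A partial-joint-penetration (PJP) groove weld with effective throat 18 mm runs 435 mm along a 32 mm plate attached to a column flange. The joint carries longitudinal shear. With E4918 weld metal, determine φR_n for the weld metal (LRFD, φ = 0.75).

E49XX → F_EXX = 490 MPa.
Effective throat (given) t_e = 18 mm.
A_we = 18 × 435 = 7830 mm².
F_nw = 0.6 F_EXX = 294 MPa.
φR_n = 0.75 × 294 × 7830 × 10⁻³ = 1727 kN.

φR_n ≈ 1730 kN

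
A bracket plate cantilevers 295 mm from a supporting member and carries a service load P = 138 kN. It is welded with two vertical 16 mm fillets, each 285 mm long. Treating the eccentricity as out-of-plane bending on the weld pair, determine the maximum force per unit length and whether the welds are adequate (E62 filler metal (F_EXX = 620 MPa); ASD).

L_w = 2 × 285 = 570 mm; section modulus (unit throat) S = 2 × L²/6 = 27080 mm².
Direct shear f_v = P/L_w = 138×10³/570 = 242.1 N/mm.
Moment M = P × e = 138×10³ × 295 = 40710000 N·mm; bending f_b = M/S = 1504 N/mm.
f_max = √(f_v² + f_b²) = √(242.1² + 1504²) = 1523 N/mm.
r_n/Ω = (1/2.0) × 0.6 × 620 × (0.707 × 16) = 2104 N/mm → adequate.

f_max ≈ 1520 N/mm; adequate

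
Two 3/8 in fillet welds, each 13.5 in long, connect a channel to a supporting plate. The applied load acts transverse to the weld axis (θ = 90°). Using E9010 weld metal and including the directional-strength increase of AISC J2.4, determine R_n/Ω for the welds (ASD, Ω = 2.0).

R_n/Ω ≈ 290 kip

E90XX → F_EXX = 90 ksi.
t_e = 0.707 × 0.375 = 0.2651 in; A_we = 0.2651 × 27 = 7.158 in².
Directional factor: 1.0 + 0.5 sin^1.5(90°) = 1.5.
F_nw = 0.6 × 90 × 1.5 = 81 ksi.
R_n/Ω = (81 × 7.158) / 2.0 = 289.9 kip.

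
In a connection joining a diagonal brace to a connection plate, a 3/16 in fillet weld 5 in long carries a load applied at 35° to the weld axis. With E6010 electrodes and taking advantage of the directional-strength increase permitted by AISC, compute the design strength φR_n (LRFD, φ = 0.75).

φR_n ≈ 21.8 kips

E60XX → F_EXX = 60 ksi.
t_e = 0.707 × 0.1875 = 0.1326 in; A_we = 0.1326 × 5 = 0.6628 in².
Directional factor: 1.0 + 0.5 sin^1.5(35°) = 1.217.
F_nw = 0.6 × 60 × 1.217 = 43.82 ksi.
φR_n = 0.75 × 43.82 × 0.6628 = 21.78 kips.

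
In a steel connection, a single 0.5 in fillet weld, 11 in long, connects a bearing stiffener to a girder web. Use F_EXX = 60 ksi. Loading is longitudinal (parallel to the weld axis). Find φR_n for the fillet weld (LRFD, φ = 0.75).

Effective throat t_e = 0.707 × 0.5 = 0.3535 in.
Total length L = 11 in; A_we = 0.3535 × 11 = 3.888 in².
F_nw = 0.6 F_EXX = 0.6 × 60 = 36 ksi.
φR_n = 0.75 × 36 × 3.888 = 105 kip.

φR_n ≈ 105 kip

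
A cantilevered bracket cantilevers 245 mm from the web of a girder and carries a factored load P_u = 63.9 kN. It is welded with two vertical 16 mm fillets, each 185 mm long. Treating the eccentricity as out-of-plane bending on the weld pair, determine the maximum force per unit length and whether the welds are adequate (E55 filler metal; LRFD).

f_max ≈ 1380 N/mm; adequate

E55XX → F_EXX = 550 MPa.
L_w = 2 × 185 = 370 mm; section modulus (unit throat) S = 2 × L²/6 = 11410 mm².
Direct shear f_v = P/L_w = 63.9×10³/370 = 172.7 N/mm.
Moment M = P × e = 63.9×10³ × 245 = 15656000 N·mm; bending f_b = M/S = 1372 N/mm.
f_max = √(f_v² + f_b²) = √(172.7² + 1372²) = 1383 N/mm.
φr_n = 0.75 × 0.6 × 550 × (0.707 × 16) = 2800 N/mm → adequate.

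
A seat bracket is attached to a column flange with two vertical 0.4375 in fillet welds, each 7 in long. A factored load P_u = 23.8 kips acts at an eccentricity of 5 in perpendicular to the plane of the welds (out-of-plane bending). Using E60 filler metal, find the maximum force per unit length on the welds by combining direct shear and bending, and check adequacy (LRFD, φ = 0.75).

f_max ≈ 7.48 kip/in; adequate

E60XX → F_EXX = 60 ksi.
L_w = 2 × 7 = 14 in; section modulus (unit throat) S = 2 × L²/6 = 16.33 in².
Direct shear f_v = P/L_w = 23.8/14 = 1.7 kip/in.
Moment M = P × e = 23.8 × 5 = 119 kip·in; bending f_b = M/S = 7.286 kip/in.
f_max = √(f_v² + f_b²) = √(1.7² + 7.286²) = 7.481 kip/in.
φr_n = 0.75 × 0.6 × 60 × (0.707 × 0.4375) = 8.351 kip/in → adequate.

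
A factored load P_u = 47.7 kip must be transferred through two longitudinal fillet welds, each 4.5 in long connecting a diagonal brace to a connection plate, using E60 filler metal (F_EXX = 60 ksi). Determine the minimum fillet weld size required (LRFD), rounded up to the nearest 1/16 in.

Total weld length L = 9 in.
Required throat t_e = P_u / (φ × 0.6 F_EXX × L) = 47.7 / (0.75 × 0.6 × 60 × 9) = 0.1963 in.
Required leg w = t_e / 0.707 = 0.2776 in → use 5/16 in.

w = 5/16 in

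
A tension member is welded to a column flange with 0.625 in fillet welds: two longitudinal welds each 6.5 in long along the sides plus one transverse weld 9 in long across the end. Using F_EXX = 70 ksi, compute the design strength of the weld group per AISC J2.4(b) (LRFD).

φR_n ≈ 342 kip

t_e = 0.707 × 0.625 = 0.4419 in.
R_nwl = 0.6 × 70 × 0.4419 × 13 = 241.3 kip (longitudinal, 2 welds).
R_nwt = 0.6 × 70 × 0.4419 × 9 = 167 kip (transverse, base value).
(i) R_nwl + R_nwt = 408.3 kip; (ii) 0.85 R_nwl + 1.5 R_nwt = 455.6 kip.
R_n = max = 455.6 kip [governs: (ii)]; φR_n = 341.7 kip.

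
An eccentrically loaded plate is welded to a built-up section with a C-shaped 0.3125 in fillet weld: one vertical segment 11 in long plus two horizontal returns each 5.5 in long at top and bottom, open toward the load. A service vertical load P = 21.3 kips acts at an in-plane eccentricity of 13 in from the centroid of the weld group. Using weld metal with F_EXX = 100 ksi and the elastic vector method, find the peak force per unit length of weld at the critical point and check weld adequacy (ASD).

f_max ≈ 4.36 kip/in; adequate

Total weld length L_w = 22 in. Treat welds as unit-width lines.
Centroid: x̄ = 2×5.5×2.75 / 22 = 1.375 in from the vertical weld.
Polar moment about centroid: J = I_x + I_y = [11³/12 + 2×5.5×5.5²] + [11×1.375² + 2(5.5³/12 + 5.5×1.375²)] = 513 in³.
Direct shear f_v = P/L_w = 21.3 / 22 = 0.9682 kip/in (vertical).
Torsion M = P·e = 21.3 × 13 = 276.9 kip·in.
Critical point at (x, y) = (4.125, 5.5) from centroid. f_tx = M·y/J = 2.969 kip/in; f_ty = M·x/J = 2.227 kip/in.
Resultant f_max = √[f_tx² + (f_v + f_ty)²] = √[2.969² + (0.9682 + 2.227)²] = 4.361 kip/in.
Capacity per unit length: r_n/Ω = (1/2.0) × 0.6 × 100 × (0.707 × 0.3125) = 6.628 kip/in.
4.361 ≤ 6.628 → adequate.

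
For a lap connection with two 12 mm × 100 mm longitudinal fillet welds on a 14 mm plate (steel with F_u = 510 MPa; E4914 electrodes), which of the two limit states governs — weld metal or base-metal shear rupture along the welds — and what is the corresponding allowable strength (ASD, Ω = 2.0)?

R_n/Ω ≈ 249 kN (weld metal governs)

E49XX → F_EXX = 490 MPa.
t_e = 0.707 × 12 = 8.484 mm; L = 200 mm.
Weld metal: R_n/Ω = (1/2.0) × 0.6 × 490 × 8.484 × 200 × 10⁻³ = 249.4 kN.
Base metal (shear rupture): R_n/Ω = (1/2.0) × 0.6 × 510 × 14 × 200 × 10⁻³ = 428.4 kN.
Governing: weld metal.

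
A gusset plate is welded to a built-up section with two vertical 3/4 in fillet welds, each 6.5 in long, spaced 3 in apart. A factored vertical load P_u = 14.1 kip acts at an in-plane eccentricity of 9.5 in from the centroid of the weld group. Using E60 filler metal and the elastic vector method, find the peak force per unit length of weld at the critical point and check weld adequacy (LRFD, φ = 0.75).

f_max ≈ 6.92 kip/in; adequate

E60XX → F_EXX = 60 ksi.
Total weld length L_w = 13 in. Treat welds as unit-width lines.
Polar moment about centroid: J = 2[d³/12 + d(b/2)²] = 2[6.5³/12 + 6.5×1.5²] = 75.02 in³.
Direct shear f_v = P/L_w = 14.1 / 13 = 1.085 kip/in (vertical).
Torsion M = P·e = 14.1 × 9.5 = 133.95 kip·in.
Critical point at (x, y) = (1.5, 3.25) from centroid. f_tx = M·y/J = 5.803 kip/in; f_ty = M·x/J = 2.678 kip/in.
Resultant f_max = √[f_tx² + (f_v + f_ty)²] = √[5.803² + (1.085 + 2.678)²] = 6.916 kip/in.
Capacity per unit length: φr_n = 0.75 × 0.6 × 60 × (0.707 × 0.75) = 14.32 kip/in.
6.916 ≤ 14.32 → adequate.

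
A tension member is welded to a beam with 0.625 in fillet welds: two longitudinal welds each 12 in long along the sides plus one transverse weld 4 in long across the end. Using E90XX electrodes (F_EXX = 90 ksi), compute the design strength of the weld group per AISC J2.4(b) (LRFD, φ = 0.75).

t_e = 0.707 × 0.625 = 0.4419 in.
R_nwl = 0.6 × 90 × 0.4419 × 24 = 572.7 kip (longitudinal, 2 welds).
R_nwt = 0.6 × 90 × 0.4419 × 4 = 95.44 kip (transverse, base value).
(i) R_nwl + R_nwt = 668.1 kip; (ii) 0.85 R_nwl + 1.5 R_nwt = 629.9 kip.
R_n = max = 668.1 kip [governs: (i)]; φR_n = 501.1 kip.

φR_n ≈ 501 kip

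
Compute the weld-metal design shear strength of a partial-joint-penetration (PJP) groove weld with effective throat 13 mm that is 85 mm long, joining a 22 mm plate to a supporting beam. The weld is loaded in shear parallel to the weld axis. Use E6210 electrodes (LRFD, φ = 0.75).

φR_n ≈ 308 kN

E62XX → F_EXX = 620 MPa.
Effective throat (given) t_e = 13 mm.
A_we = 13 × 85 = 1105 mm².
F_nw = 0.6 F_EXX = 372 MPa.
φR_n = 0.75 × 372 × 1105 × 10⁻³ = 308.3 kN.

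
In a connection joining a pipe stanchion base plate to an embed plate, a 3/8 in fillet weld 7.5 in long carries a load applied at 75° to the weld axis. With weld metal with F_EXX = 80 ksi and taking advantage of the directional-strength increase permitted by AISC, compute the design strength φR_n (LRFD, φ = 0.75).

t_e = 0.707 × 0.375 = 0.2651 in; A_we = 0.2651 × 7.5 = 1.988 in².
Directional factor: 1.0 + 0.5 sin^1.5(75°) = 1.475.
F_nw = 0.6 × 80 × 1.475 = 70.78 ksi.
φR_n = 0.75 × 70.78 × 1.988 = 105.6 kip.

φR_n ≈ 106 kip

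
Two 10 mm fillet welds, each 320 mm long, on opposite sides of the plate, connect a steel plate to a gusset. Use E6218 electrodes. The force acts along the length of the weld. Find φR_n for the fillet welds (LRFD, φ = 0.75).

φR_n ≈ 1260 kN

E62XX → F_EXX = 620 MPa.
Effective throat t_e = 0.707 × 10 = 7.07 mm.
Total length L = 640 mm; A_we = 7.07 × 640 = 4525 mm².
F_nw = 0.6 F_EXX = 0.6 × 620 = 372 MPa.
φR_n = 0.75 × 372 × 4525 × 10⁻³ = 1262 kN.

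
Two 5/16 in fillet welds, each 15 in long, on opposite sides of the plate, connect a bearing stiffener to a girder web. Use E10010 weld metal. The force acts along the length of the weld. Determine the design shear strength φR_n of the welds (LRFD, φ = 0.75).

φR_n ≈ 298 kip

E100XX → F_EXX = 100 ksi.
Effective throat t_e = 0.707 × 0.3125 = 0.2209 in.
Total length L = 30 in; A_we = 0.2209 × 30 = 6.628 in².
F_nw = 0.6 F_EXX = 0.6 × 100 = 60 ksi.
φR_n = 0.75 × 60 × 6.628 = 298.3 kip.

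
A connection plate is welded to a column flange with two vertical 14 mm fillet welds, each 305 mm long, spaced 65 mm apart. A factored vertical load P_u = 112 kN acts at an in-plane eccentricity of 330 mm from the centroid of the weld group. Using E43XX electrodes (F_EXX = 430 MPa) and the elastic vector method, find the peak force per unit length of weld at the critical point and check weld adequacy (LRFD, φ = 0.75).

Total weld length L_w = 610 mm. Treat welds as unit-width lines.
Polar moment about centroid: J = 2[d³/12 + d(b/2)²] = 2[305³/12 + 305×32.5²] = 5373000 mm³.
Direct shear f_v = P/L_w = 112×10³ / 610 = 183.6 N/mm (vertical).
Torsion M = P·e = 112×10³ × 330 = 36960000 N·mm.
Critical point at (x, y) = (32.5, 152.5) from centroid. f_tx = M·y/J = 1049 N/mm; f_ty = M·x/J = 223.6 N/mm.
Resultant f_max = √[f_tx² + (f_v + f_ty)²] = √[1049² + (183.6 + 223.6)²] = 1125 N/mm.
Capacity per unit length: φr_n = 0.75 × 0.6 × 430 × (0.707 × 14) = 1915 N/mm.
1125 ≤ 1915 → adequate.

f_max ≈ 1130 N/mm; adequate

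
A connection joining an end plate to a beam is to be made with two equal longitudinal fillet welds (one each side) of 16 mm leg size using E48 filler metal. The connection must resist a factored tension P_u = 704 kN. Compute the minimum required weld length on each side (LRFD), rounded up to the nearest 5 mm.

E48XX → F_EXX = 480 MPa.
Throat t_e = 0.707 × 16 = 11.31 mm.
φr_n = 0.75 × 0.6 × 480 × 11.31 × 10⁻³ = 2.443 kN/mm.
L_req = P_u / φr_n = 704 / 2.443 = 288.1 mm total.
Per side: 288.1 / 2 = 144.1 mm.
Round up → use L = 145 mm on each side.

L = 145 mm on each side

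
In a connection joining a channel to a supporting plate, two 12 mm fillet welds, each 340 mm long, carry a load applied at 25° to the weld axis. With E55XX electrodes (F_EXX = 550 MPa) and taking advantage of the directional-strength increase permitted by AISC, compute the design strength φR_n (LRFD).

φR_n ≈ 1620 kN

t_e = 0.707 × 12 = 8.484 mm; A_we = 8.484 × 680 = 5769 mm².
Directional factor: 1.0 + 0.5 sin^1.5(25°) = 1.137.
F_nw = 0.6 × 550 × 1.137 = 375.3 MPa.
φR_n = 0.75 × 375.3 × 5769 × 10⁻³ = 1624 kN.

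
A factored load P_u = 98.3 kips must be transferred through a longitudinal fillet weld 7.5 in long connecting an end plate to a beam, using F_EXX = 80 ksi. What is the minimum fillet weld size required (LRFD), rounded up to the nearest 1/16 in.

Total weld length L = 7.5 in.
Required throat t_e = P_u / (φ × 0.6 F_EXX × L) = 98.3 / (0.75 × 0.6 × 80 × 7.5) = 0.3641 in.
Required leg w = t_e / 0.707 = 0.515 in → use 9/16 in.

w = 9/16 in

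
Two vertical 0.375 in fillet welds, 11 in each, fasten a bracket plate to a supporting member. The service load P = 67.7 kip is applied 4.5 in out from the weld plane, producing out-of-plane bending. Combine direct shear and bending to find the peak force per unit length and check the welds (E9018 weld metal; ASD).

f_max ≈ 8.16 kip/in; NOT adequate

E90XX → F_EXX = 90 ksi.
L_w = 2 × 11 = 22 in; section modulus (unit throat) S = 2 × L²/6 = 40.33 in².
Direct shear f_v = P/L_w = 67.7/22 = 3.077 kip/in.
Moment M = P × e = 67.7 × 4.5 = 304.65 kip·in; bending f_b = M/S = 7.553 kip/in.
f_max = √(f_v² + f_b²) = √(3.077² + 7.553²) = 8.156 kip/in.
r_n/Ω = (1/2.0) × 0.6 × 90 × (0.707 × 0.375) = 7.158 kip/in → NOT adequate.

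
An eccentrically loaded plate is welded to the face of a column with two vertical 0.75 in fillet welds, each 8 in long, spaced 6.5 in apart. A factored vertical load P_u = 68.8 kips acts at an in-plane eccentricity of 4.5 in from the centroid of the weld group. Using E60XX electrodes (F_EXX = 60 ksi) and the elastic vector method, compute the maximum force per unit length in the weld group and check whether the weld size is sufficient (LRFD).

Total weld length L_w = 16 in. Treat welds as unit-width lines.
Polar moment about centroid: J = 2[d³/12 + d(b/2)²] = 2[8³/12 + 8×3.25²] = 254.3 in³.
Direct shear f_v = P/L_w = 68.8 / 16 = 4.3 kip/in (vertical).
Torsion M = P·e = 68.8 × 4.5 = 309.6 kip·in.
Critical point at (x, y) = (3.25, 4) from centroid. f_tx = M·y/J = 4.869 kip/in; f_ty = M·x/J = 3.956 kip/in.
Resultant f_max = √[f_tx² + (f_v + f_ty)²] = √[4.869² + (4.3 + 3.956)²] = 9.585 kip/in.
Capacity per unit length: φr_n = 0.75 × 0.6 × 60 × (0.707 × 0.75) = 14.32 kip/in.
9.585 ≤ 14.32 → adequate.

f_max ≈ 9.59 kip/in; adequate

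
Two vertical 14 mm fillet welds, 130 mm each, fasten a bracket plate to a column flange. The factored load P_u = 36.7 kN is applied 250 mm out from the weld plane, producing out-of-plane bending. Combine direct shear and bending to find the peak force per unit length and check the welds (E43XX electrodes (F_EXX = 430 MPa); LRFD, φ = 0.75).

f_max ≈ 1630 N/mm; adequate

L_w = 2 × 130 = 260 mm; section modulus (unit throat) S = 2 × L²/6 = 5633 mm².
Direct shear f_v = P/L_w = 36.7×10³/260 = 141.2 N/mm.
Moment M = P × e = 36.7×10³ × 250 = 9175000 N·mm; bending f_b = M/S = 1629 N/mm.
f_max = √(f_v² + f_b²) = √(141.2² + 1629²) = 1635 N/mm.
φr_n = 0.75 × 0.6 × 430 × (0.707 × 14) = 1915 N/mm → adequate.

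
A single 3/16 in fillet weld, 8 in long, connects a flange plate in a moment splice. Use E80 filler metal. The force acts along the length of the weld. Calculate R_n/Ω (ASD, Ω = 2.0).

R_n/Ω ≈ 25.5 kip

E80XX → F_EXX = 80 ksi.
Effective throat t_e = 0.707 × 0.1875 = 0.1326 in.
Total length L = 8 in; A_we = 0.1326 × 8 = 1.06 in².
F_nw = 0.6 F_EXX = 0.6 × 80 = 48 ksi.
R_n = 48 × 1.06 = 50.9 kip; R_n/Ω = 50.9/2.0 = 25.45 kip.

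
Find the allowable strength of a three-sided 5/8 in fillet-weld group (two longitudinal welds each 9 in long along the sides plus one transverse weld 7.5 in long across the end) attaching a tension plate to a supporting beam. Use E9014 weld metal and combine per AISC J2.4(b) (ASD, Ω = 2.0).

R_n/Ω ≈ 317 kips

E90XX → F_EXX = 90 ksi.
t_e = 0.707 × 0.625 = 0.4419 in.
R_nwl = 0.6 × 90 × 0.4419 × 18 = 429.5 kips (longitudinal, 2 welds).
R_nwt = 0.6 × 90 × 0.4419 × 7.5 = 179 kips (transverse, base value).
(i) R_nwl + R_nwt = 608.5 kips; (ii) 0.85 R_nwl + 1.5 R_nwt = 633.5 kips.
R_n = max = 633.5 kips [governs: (ii)]; R_n/Ω = 316.8 kips.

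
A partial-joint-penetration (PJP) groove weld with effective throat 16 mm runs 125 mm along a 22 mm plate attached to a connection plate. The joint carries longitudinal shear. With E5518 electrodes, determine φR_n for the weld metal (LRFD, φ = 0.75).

φR_n ≈ 495 kN

E55XX → F_EXX = 550 MPa.
Effective throat (given) t_e = 16 mm.
A_we = 16 × 125 = 2000 mm².
F_nw = 0.6 F_EXX = 330 MPa.
φR_n = 0.75 × 330 × 2000 × 10⁻³ = 495 kN.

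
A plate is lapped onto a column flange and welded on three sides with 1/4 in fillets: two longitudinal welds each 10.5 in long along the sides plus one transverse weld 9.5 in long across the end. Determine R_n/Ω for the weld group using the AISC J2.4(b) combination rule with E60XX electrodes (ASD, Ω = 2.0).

E60XX → F_EXX = 60 ksi.
t_e = 0.707 × 0.25 = 0.1767 in.
R_nwl = 0.6 × 60 × 0.1767 × 21 = 133.6 kips (longitudinal, 2 welds).
R_nwt = 0.6 × 60 × 0.1767 × 9.5 = 60.45 kips (transverse, base value).
(i) R_nwl + R_nwt = 194.1 kips; (ii) 0.85 R_nwl + 1.5 R_nwt = 204.3 kips.
R_n = max = 204.3 kips [governs: (ii)]; R_n/Ω = 102.1 kips.

R_n/Ω ≈ 102 kips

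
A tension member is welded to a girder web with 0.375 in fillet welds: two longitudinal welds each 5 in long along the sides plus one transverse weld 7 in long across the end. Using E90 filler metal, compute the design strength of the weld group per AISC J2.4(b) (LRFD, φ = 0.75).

φR_n ≈ 204 kip

E90XX → F_EXX = 90 ksi.
t_e = 0.707 × 0.375 = 0.2651 in.
R_nwl = 0.6 × 90 × 0.2651 × 10 = 143.2 kip (longitudinal, 2 welds).
R_nwt = 0.6 × 90 × 0.2651 × 7 = 100.2 kip (transverse, base value).
(i) R_nwl + R_nwt = 243.4 kip; (ii) 0.85 R_nwl + 1.5 R_nwt = 272 kip.
R_n = max = 272 kip [governs: (ii)]; φR_n = 204 kip.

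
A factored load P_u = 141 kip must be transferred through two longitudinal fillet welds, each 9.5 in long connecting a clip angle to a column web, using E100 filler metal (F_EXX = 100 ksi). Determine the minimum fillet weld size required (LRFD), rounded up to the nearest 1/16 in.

w = 1/4 in

Total weld length L = 19 in.
Required throat t_e = P_u / (φ × 0.6 F_EXX × L) = 141 / (0.75 × 0.6 × 100 × 19) = 0.1649 in.
Required leg w = t_e / 0.707 = 0.2333 in → use 1/4 in.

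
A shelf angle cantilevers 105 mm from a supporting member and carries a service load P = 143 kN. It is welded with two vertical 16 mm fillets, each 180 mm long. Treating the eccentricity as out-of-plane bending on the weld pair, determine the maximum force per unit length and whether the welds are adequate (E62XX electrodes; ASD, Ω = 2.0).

E62XX → F_EXX = 620 MPa.
L_w = 2 × 180 = 360 mm; section modulus (unit throat) S = 2 × L²/6 = 10800 mm².
Direct shear f_v = P/L_w = 143×10³/360 = 397.2 N/mm.
Moment M = P × e = 143×10³ × 105 = 15015000 N·mm; bending f_b = M/S = 1390 N/mm.
f_max = √(f_v² + f_b²) = √(397.2² + 1390²) = 1446 N/mm.
r_n/Ω = (1/2.0) × 0.6 × 620 × (0.707 × 16) = 2104 N/mm → adequate.

f_max ≈ 1450 N/mm; adequate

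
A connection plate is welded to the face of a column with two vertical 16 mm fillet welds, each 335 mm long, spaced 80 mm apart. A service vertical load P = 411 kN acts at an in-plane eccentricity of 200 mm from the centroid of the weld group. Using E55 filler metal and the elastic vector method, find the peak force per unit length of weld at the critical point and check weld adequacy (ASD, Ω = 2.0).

f_max ≈ 2160 N/mm; NOT adequate

E55XX → F_EXX = 550 MPa.
Total weld length L_w = 670 mm. Treat welds as unit-width lines.
Polar moment about centroid: J = 2[d³/12 + d(b/2)²] = 2[335³/12 + 335×40²] = 7338000 mm³.
Direct shear f_v = P/L_w = 411×10³ / 670 = 613.4 N/mm (vertical).
Torsion M = P·e = 411×10³ × 200 = 82200000 N·mm.
Critical point at (x, y) = (40, 167.5) from centroid. f_tx = M·y/J = 1876 N/mm; f_ty = M·x/J = 448.1 N/mm.
Resultant f_max = √[f_tx² + (f_v + f_ty)²] = √[1876² + (613.4 + 448.1)²] = 2156 N/mm.
Capacity per unit length: r_n/Ω = (1/2.0) × 0.6 × 550 × (0.707 × 16) = 1866 N/mm.
2156 > 1866 → NOT adequate.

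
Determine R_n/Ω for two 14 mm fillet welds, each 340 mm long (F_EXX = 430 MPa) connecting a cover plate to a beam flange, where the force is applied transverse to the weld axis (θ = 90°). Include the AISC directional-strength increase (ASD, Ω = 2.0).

t_e = 0.707 × 14 = 9.898 mm; A_we = 9.898 × 680 = 6731 mm².
Directional factor: 1.0 + 0.5 sin^1.5(90°) = 1.5.
F_nw = 0.6 × 430 × 1.5 = 387 MPa.
R_n/Ω = (387 × 6731) / 2.0 × 10⁻³ = 1302 kN.

R_n/Ω ≈ 1300 kN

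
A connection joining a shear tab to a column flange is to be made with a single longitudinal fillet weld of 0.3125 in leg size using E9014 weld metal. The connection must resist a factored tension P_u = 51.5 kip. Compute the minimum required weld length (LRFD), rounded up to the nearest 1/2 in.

E90XX → F_EXX = 90 ksi.
Throat t_e = 0.707 × 0.3125 = 0.2209 in.
φr_n = 0.75 × 0.6 × 90 × 0.2209 = 8.948 kip/in.
L_req = P_u / φr_n = 51.5 / 8.948 = 5.755 in total.
Round up → use L = 6 in.

L = 6 in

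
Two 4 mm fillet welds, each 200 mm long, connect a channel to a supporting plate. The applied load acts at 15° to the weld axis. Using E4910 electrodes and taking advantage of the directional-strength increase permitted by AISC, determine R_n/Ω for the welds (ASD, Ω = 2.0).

E49XX → F_EXX = 490 MPa.
t_e = 0.707 × 4 = 2.828 mm; A_we = 2.828 × 400 = 1131 mm².
Directional factor: 1.0 + 0.5 sin^1.5(15°) = 1.066.
F_nw = 0.6 × 490 × 1.066 = 313.4 MPa.
R_n/Ω = (313.4 × 1131) / 2.0 × 10⁻³ = 177.2 kN.

R_n/Ω ≈ 177 kN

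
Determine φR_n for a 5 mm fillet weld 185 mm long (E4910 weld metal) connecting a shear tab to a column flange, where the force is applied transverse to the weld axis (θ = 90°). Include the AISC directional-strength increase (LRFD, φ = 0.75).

E49XX → F_EXX = 490 MPa.
t_e = 0.707 × 5 = 3.535 mm; A_we = 3.535 × 185 = 654 mm².
Directional factor: 1.0 + 0.5 sin^1.5(90°) = 1.5.
F_nw = 0.6 × 490 × 1.5 = 441 MPa.
φR_n = 0.75 × 441 × 654 × 10⁻³ = 216.3 kN.

φR_n ≈ 216 kN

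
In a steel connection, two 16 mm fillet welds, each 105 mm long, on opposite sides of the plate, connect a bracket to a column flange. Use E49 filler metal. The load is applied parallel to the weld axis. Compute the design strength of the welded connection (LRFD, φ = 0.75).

E49XX → F_EXX = 490 MPa.
Effective throat t_e = 0.707 × 16 = 11.31 mm.
Total length L = 210 mm; A_we = 11.31 × 210 = 2376 mm².
F_nw = 0.6 F_EXX = 0.6 × 490 = 294 MPa.
φR_n = 0.75 × 294 × 2376 × 10⁻³ = 523.8 kN.

φR_n ≈ 524 kN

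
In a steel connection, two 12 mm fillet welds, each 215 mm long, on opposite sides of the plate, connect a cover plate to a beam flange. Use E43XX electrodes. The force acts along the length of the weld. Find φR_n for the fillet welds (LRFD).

E43XX → F_EXX = 430 MPa.
Effective throat t_e = 0.707 × 12 = 8.484 mm.
Total length L = 430 mm; A_we = 8.484 × 430 = 3648 mm².
F_nw = 0.6 F_EXX = 0.6 × 430 = 258 MPa.
φR_n = 0.75 × 258 × 3648 × 10⁻³ = 705.9 kN.

φR_n ≈ 706 kN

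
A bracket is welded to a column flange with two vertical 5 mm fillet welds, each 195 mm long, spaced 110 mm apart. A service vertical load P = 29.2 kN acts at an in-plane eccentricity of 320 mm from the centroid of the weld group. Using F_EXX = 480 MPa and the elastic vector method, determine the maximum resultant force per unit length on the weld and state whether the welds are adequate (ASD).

Total weld length L_w = 390 mm. Treat welds as unit-width lines.
Polar moment about centroid: J = 2[d³/12 + d(b/2)²] = 2[195³/12 + 195×55²] = 2416000 mm³.
Direct shear f_v = P/L_w = 29.2×10³ / 390 = 74.87 N/mm (vertical).
Torsion M = P·e = 29.2×10³ × 320 = 9344000 N·mm.
Critical point at (x, y) = (55, 97.5) from centroid. f_tx = M·y/J = 377.2 N/mm; f_ty = M·x/J = 212.8 N/mm.
Resultant f_max = √[f_tx² + (f_v + f_ty)²] = √[377.2² + (74.87 + 212.8)²] = 474.3 N/mm.
Capacity per unit length: r_n/Ω = (1/2.0) × 0.6 × 480 × (0.707 × 5) = 509 N/mm.
474.3 ≤ 509 → adequate.

f_max ≈ 474 N/mm; adequate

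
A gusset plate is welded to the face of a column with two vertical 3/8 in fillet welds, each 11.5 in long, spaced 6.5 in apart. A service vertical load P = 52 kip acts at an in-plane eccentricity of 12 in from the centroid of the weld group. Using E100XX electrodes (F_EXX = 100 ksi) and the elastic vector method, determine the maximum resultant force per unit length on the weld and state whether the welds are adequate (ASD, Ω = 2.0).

Total weld length L_w = 23 in. Treat welds as unit-width lines.
Polar moment about centroid: J = 2[d³/12 + d(b/2)²] = 2[11.5³/12 + 11.5×3.25²] = 496.4 in³.
Direct shear f_v = P/L_w = 52 / 23 = 2.261 kip/in (vertical).
Torsion M = P·e = 52 × 12 = 624 kip·in.
Critical point at (x, y) = (3.25, 5.75) from centroid. f_tx = M·y/J = 7.228 kip/in; f_ty = M·x/J = 4.085 kip/in.
Resultant f_max = √[f_tx² + (f_v + f_ty)²] = √[7.228² + (2.261 + 4.085)²] = 9.618 kip/in.
Capacity per unit length: r_n/Ω = (1/2.0) × 0.6 × 100 × (0.707 × 0.375) = 7.954 kip/in.
9.618 > 7.954 → NOT adequate.

f_max ≈ 9.62 kip/in; NOT adequate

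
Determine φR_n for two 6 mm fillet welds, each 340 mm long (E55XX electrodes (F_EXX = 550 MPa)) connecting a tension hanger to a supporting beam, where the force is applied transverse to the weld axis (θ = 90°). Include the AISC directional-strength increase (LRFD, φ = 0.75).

t_e = 0.707 × 6 = 4.242 mm; A_we = 4.242 × 680 = 2885 mm².
Directional factor: 1.0 + 0.5 sin^1.5(90°) = 1.5.
F_nw = 0.6 × 550 × 1.5 = 495 MPa.
φR_n = 0.75 × 495 × 2885 × 10⁻³ = 1071 kN.

φR_n ≈ 1070 kN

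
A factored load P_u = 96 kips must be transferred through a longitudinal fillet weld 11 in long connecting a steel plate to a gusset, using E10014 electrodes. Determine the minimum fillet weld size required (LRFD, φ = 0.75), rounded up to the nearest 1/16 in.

E100XX → F_EXX = 100 ksi.
Total weld length L = 11 in.
Required throat t_e = P_u / (φ × 0.6 F_EXX × L) = 96 / (0.75 × 0.6 × 100 × 11) = 0.1939 in.
Required leg w = t_e / 0.707 = 0.2743 in → use 5/16 in.

w = 5/16 in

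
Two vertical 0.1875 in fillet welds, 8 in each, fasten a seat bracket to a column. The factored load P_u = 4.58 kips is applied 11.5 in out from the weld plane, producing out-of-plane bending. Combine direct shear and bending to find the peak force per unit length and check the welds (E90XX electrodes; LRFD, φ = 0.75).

E90XX → F_EXX = 90 ksi.
L_w = 2 × 8 = 16 in; section modulus (unit throat) S = 2 × L²/6 = 21.33 in².
Direct shear f_v = P/L_w = 4.58/16 = 0.2863 kip/in.
Moment M = P × e = 4.58 × 11.5 = 52.67 kip·in; bending f_b = M/S = 2.469 kip/in.
f_max = √(f_v² + f_b²) = √(0.2863² + 2.469²) = 2.485 kip/in.
φr_n = 0.75 × 0.6 × 90 × (0.707 × 0.1875) = 5.369 kip/in → adequate.

f_max ≈ 2.49 kip/in; adequate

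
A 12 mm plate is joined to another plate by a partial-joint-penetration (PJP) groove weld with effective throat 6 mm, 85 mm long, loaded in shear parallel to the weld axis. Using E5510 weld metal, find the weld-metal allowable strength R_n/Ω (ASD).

E55XX → F_EXX = 550 MPa.
Effective throat (given) t_e = 6 mm.
A_we = 6 × 85 = 510 mm².
F_nw = 0.6 F_EXX = 330 MPa.
R_n/Ω = (330 × 510) / 2.0 × 10⁻³ = 84.15 kN.

R_n/Ω ≈ 84.2 kN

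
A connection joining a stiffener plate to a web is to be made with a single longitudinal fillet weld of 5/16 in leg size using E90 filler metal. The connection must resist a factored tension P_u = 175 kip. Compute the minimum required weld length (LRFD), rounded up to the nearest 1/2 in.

E90XX → F_EXX = 90 ksi.
Throat t_e = 0.707 × 0.3125 = 0.2209 in.
φr_n = 0.75 × 0.6 × 90 × 0.2209 = 8.948 kip/in.
L_req = P_u / φr_n = 175 / 8.948 = 19.56 in total.
Round up → use L = 20 in.

L = 20 in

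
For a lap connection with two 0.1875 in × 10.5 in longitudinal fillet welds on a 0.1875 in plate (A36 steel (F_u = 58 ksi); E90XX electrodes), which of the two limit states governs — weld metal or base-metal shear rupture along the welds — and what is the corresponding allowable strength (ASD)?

E90XX → F_EXX = 90 ksi.
t_e = 0.707 × 0.1875 = 0.1326 in; L = 21 in.
Weld metal: R_n/Ω = (1/2.0) × 0.6 × 90 × 0.1326 × 21 = 75.16 kip.
Base metal (shear rupture): R_n/Ω = (1/2.0) × 0.6 × 58 × 0.1875 × 21 = 68.51 kip.
Governing: base-metal shear rupture.

R_n/Ω ≈ 68.5 kip (base-metal shear rupture governs)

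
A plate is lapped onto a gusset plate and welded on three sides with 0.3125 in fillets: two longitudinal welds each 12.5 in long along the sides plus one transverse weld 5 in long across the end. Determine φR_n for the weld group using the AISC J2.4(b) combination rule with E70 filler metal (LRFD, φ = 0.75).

E70XX → F_EXX = 70 ksi.
t_e = 0.707 × 0.3125 = 0.2209 in.
R_nwl = 0.6 × 70 × 0.2209 × 25 = 232 kip (longitudinal, 2 welds).
R_nwt = 0.6 × 70 × 0.2209 × 5 = 46.4 kip (transverse, base value).
(i) R_nwl + R_nwt = 278.4 kip; (ii) 0.85 R_nwl + 1.5 R_nwt = 266.8 kip.
R_n = max = 278.4 kip [governs: (i)]; φR_n = 208.8 kip.

φR_n ≈ 209 kip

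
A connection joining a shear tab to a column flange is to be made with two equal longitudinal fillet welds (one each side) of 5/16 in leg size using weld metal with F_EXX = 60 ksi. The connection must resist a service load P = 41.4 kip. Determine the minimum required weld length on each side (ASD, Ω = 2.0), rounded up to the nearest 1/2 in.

L = 5.5 in on each side

Throat t_e = 0.707 × 0.3125 = 0.2209 in.
r_n/Ω = (0.6 × 60 × 0.2209) / 2.0 = 3.977 kip/in.
L_req = P / (r_n/Ω) = 41.4 / 3.977 = 10.41 in total.
Per side: 10.41 / 2 = 5.205 in.
Round up → use L = 5.5 in on each side.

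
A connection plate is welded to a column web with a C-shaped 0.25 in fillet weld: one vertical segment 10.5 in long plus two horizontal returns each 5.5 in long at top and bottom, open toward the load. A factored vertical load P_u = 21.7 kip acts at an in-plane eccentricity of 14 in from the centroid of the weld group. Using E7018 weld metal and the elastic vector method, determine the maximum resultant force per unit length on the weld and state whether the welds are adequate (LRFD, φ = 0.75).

E70XX → F_EXX = 70 ksi.
Total weld length L_w = 21.5 in. Treat welds as unit-width lines.
Centroid: x̄ = 2×5.5×2.75 / 21.5 = 1.407 in from the vertical weld.
Polar moment about centroid: J = I_x + I_y = [10.5³/12 + 2×5.5×5.25²] + [10.5×1.407² + 2(5.5³/12 + 5.5×1.343²)] = 468 in³.
Direct shear f_v = P/L_w = 21.7 / 21.5 = 1.009 kip/in (vertical).
Torsion M = P·e = 21.7 × 14 = 303.8 kip·in.
Critical point at (x, y) = (4.093, 5.25) from centroid. f_tx = M·y/J = 3.408 kip/in; f_ty = M·x/J = 2.657 kip/in.
Resultant f_max = √[f_tx² + (f_v + f_ty)²] = √[3.408² + (1.009 + 2.657)²] = 5.005 kip/in.
Capacity per unit length: φr_n = 0.75 × 0.6 × 70 × (0.707 × 0.25) = 5.568 kip/in.
5.005 ≤ 5.568 → adequate.

f_max ≈ 5.01 kip/in; adequate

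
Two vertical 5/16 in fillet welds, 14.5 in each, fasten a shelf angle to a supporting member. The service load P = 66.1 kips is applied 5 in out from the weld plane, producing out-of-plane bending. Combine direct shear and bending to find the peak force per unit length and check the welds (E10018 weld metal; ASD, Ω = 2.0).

f_max ≈ 5.24 kip/in; adequate

E100XX → F_EXX = 100 ksi.
L_w = 2 × 14.5 = 29 in; section modulus (unit throat) S = 2 × L²/6 = 70.08 in².
Direct shear f_v = P/L_w = 66.1/29 = 2.279 kip/in.
Moment M = P × e = 66.1 × 5 = 330.5 kip·in; bending f_b = M/S = 4.716 kip/in.
f_max = √(f_v² + f_b²) = √(2.279² + 4.716²) = 5.238 kip/in.
r_n/Ω = (1/2.0) × 0.6 × 100 × (0.707 × 0.3125) = 6.628 kip/in → adequate.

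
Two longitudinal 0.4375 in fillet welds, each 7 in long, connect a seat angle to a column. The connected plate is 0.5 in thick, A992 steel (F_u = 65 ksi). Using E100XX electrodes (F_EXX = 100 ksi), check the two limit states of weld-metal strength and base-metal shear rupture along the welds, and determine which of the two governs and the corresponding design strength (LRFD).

φR_n ≈ 195 kips (weld metal governs)

t_e = 0.707 × 0.4375 = 0.3093 in; L = 14 in.
Weld metal: φR_n = 0.75 × 0.6 × 100 × 0.3093 × 14 = 194.9 kips.
Base metal (shear rupture): φR_n = 0.75 × 0.6 × 65 × 0.5 × 14 = 204.8 kips.
Governing: weld metal.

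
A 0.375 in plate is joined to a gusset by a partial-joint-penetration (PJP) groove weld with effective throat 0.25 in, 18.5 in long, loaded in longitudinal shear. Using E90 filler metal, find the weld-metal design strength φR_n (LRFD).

E90XX → F_EXX = 90 ksi.
Effective throat (given) t_e = 0.25 in.
A_we = 0.25 × 18.5 = 4.625 in².
F_nw = 0.6 F_EXX = 54 ksi.
φR_n = 0.75 × 54 × 4.625 = 187.3 kip.

φR_n ≈ 187 kip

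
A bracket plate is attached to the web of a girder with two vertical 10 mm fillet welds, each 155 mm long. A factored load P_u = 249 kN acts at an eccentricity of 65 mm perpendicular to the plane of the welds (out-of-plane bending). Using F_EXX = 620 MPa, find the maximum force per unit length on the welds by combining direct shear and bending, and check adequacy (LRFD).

L_w = 2 × 155 = 310 mm; section modulus (unit throat) S = 2 × L²/6 = 8008 mm².
Direct shear f_v = P/L_w = 249×10³/310 = 803.2 N/mm.
Moment M = P × e = 249×10³ × 65 = 16185000 N·mm; bending f_b = M/S = 2021 N/mm.
f_max = √(f_v² + f_b²) = √(803.2² + 2021²) = 2175 N/mm.
φr_n = 0.75 × 0.6 × 620 × (0.707 × 10) = 1973 N/mm → NOT adequate.

f_max ≈ 2170 N/mm; NOT adequate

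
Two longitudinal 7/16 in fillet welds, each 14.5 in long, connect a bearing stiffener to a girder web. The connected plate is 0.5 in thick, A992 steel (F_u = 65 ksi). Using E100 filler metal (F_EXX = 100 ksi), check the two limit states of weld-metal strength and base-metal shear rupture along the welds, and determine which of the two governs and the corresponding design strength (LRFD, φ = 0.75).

φR_n ≈ 404 kips (weld metal governs)

t_e = 0.707 × 0.4375 = 0.3093 in; L = 29 in.
Weld metal: φR_n = 0.75 × 0.6 × 100 × 0.3093 × 29 = 403.7 kips.
Base metal (shear rupture): φR_n = 0.75 × 0.6 × 65 × 0.5 × 29 = 424.1 kips.
Governing: weld metal.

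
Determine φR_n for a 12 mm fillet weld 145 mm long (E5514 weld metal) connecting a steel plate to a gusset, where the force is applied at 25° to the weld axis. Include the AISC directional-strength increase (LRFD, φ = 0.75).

φR_n ≈ 346 kN

E55XX → F_EXX = 550 MPa.
t_e = 0.707 × 12 = 8.484 mm; A_we = 8.484 × 145 = 1230 mm².
Directional factor: 1.0 + 0.5 sin^1.5(25°) = 1.137.
F_nw = 0.6 × 550 × 1.137 = 375.3 MPa.
φR_n = 0.75 × 375.3 × 1230 × 10⁻³ = 346.3 kN.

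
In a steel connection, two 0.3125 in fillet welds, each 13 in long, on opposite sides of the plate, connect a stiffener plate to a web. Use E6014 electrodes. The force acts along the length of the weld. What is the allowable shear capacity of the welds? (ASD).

R_n/Ω ≈ 103 kips

E60XX → F_EXX = 60 ksi.
Effective throat t_e = 0.707 × 0.3125 = 0.2209 in.
Total length L = 26 in; A_we = 0.2209 × 26 = 5.744 in².
F_nw = 0.6 F_EXX = 0.6 × 60 = 36 ksi.
R_n = 36 × 5.744 = 206.8 kips; R_n/Ω = 206.8/2.0 = 103.4 kips.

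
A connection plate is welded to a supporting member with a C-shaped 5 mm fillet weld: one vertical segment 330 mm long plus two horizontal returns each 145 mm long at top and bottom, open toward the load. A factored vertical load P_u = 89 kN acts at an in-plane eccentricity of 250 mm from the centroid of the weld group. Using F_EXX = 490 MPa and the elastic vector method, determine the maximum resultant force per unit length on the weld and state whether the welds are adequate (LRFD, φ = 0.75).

Total weld length L_w = 620 mm. Treat welds as unit-width lines.
Centroid: x̄ = 2×145×72.5 / 620 = 33.91 mm from the vertical weld.
Polar moment about centroid: J = I_x + I_y = [330³/12 + 2×145×165²] + [330×33.91² + 2(145³/12 + 145×38.59²)] = 12210000 mm³.
Direct shear f_v = P/L_w = 89×10³ / 620 = 143.5 N/mm (vertical).
Torsion M = P·e = 89×10³ × 250 = 22250000 N·mm.
Critical point at (x, y) = (111.1, 165) from centroid. f_tx = M·y/J = 300.7 N/mm; f_ty = M·x/J = 202.4 N/mm.
Resultant f_max = √[f_tx² + (f_v + f_ty)²] = √[300.7² + (143.5 + 202.4)²] = 458.4 N/mm.
Capacity per unit length: φr_n = 0.75 × 0.6 × 490 × (0.707 × 5) = 779.5 N/mm.
458.4 ≤ 779.5 → adequate.

f_max ≈ 458 N/mm; adequate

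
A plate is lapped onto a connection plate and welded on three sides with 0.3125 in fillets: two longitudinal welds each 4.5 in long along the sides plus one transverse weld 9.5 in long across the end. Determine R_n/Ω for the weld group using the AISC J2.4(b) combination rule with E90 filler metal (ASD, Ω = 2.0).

E90XX → F_EXX = 90 ksi.
t_e = 0.707 × 0.3125 = 0.2209 in.
R_nwl = 0.6 × 90 × 0.2209 × 9 = 107.4 kips (longitudinal, 2 welds).
R_nwt = 0.6 × 90 × 0.2209 × 9.5 = 113.3 kips (transverse, base value).
(i) R_nwl + R_nwt = 220.7 kips; (ii) 0.85 R_nwl + 1.5 R_nwt = 261.3 kips.
R_n = max = 261.3 kips [governs: (ii)]; R_n/Ω = 130.6 kips.

R_n/Ω ≈ 131 kips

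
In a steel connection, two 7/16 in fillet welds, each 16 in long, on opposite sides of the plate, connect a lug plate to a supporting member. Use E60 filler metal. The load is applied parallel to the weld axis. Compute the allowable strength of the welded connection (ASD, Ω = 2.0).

R_n/Ω ≈ 178 kips

E60XX → F_EXX = 60 ksi.
Effective throat t_e = 0.707 × 0.4375 = 0.3093 in.
Total length L = 32 in; A_we = 0.3093 × 32 = 9.898 in².
F_nw = 0.6 F_EXX = 0.6 × 60 = 36 ksi.
R_n = 36 × 9.898 = 356.3 kips; R_n/Ω = 356.3/2.0 = 178.2 kips.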